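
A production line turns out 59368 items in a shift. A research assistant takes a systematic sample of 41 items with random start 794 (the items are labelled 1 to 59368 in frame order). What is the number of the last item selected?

58714

k = 59368/41 = 1448
41st selection = r + (41−1)·k = 794 + 40×1448 = 794 + 57920 = 58714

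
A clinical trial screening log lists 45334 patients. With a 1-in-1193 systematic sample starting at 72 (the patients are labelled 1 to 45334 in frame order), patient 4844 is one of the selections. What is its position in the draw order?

k = 1193
position = (4844 − 72)/1193 + 1 = 4772/1193 + 1 = 4 + 1 = 5

5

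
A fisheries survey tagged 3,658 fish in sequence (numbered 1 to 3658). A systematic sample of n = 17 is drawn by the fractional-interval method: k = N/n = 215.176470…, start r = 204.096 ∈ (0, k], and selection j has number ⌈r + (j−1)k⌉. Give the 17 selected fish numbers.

205, 420, 635, 850, 1065, 1280, 1496, 1711, 1926, 2141, 2356, 2572, 2787, 3002, 3217, 3432, 3647

j=1: r + 0k = 204.096 → ⌈·⌉ = 205
j=2: r + 1k = 419.272470… → ⌈·⌉ = 420
j=3: r + 2k = 634.448941… → ⌈·⌉ = 635
j=4: r + 3k = 849.625411… → ⌈·⌉ = 850
j=5: r + 4k = 1064.801882… → ⌈·⌉ = 1065
j=6: r + 5k = 1279.978352… → ⌈·⌉ = 1280
j=7: r + 6k = 1495.154823… → ⌈·⌉ = 1496
j=8: r + 7k = 1710.331294… → ⌈·⌉ = 1711
j=9: r + 8k = 1925.507764… → ⌈·⌉ = 1926
j=10: r + 9k = 2140.684235… → ⌈·⌉ = 2141
j=11: r + 10k = 2355.860705… → ⌈·⌉ = 2356
j=12: r + 11k = 2571.037176… → ⌈·⌉ = 2572
j=13: r + 12k = 2786.213647… → ⌈·⌉ = 2787
j=14: r + 13k = 3001.390117… → ⌈·⌉ = 3002
j=15: r + 14k = 3216.566588… → ⌈·⌉ = 3217
j=16: r + 15k = 3431.743058… → ⌈·⌉ = 3432
j=17: r + 16k = 3646.919529… → ⌈·⌉ = 3647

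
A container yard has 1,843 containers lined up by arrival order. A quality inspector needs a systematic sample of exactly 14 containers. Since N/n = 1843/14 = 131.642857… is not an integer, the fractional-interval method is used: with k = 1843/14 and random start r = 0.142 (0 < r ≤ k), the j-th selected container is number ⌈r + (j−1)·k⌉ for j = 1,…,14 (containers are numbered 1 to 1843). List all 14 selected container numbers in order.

j=1: r + 0k = 0.142 → ⌈·⌉ = 1
j=2: r + 1k = 131.784857… → ⌈·⌉ = 132
j=3: r + 2k = 263.427714… → ⌈·⌉ = 264
j=4: r + 3k = 395.070571… → ⌈·⌉ = 396
j=5: r + 4k = 526.713428… → ⌈·⌉ = 527
j=6: r + 5k = 658.356285… → ⌈·⌉ = 659
j=7: r + 6k = 789.999142… → ⌈·⌉ = 790
j=8: r + 7k = 921.642 → ⌈·⌉ = 922
j=9: r + 8k = 1053.284857… → ⌈·⌉ = 1054
j=10: r + 9k = 1184.927714… → ⌈·⌉ = 1185
j=11: r + 10k = 1316.570571… → ⌈·⌉ = 1317
j=12: r + 11k = 1448.213428… → ⌈·⌉ = 1449
j=13: r + 12k = 1579.856285… → ⌈·⌉ = 1580
j=14: r + 13k = 1711.499142… → ⌈·⌉ = 1712

1, 132, 264, 396, 527, 659, 790, 922, 1054, 1185, 1317, 1449, 1580, 1712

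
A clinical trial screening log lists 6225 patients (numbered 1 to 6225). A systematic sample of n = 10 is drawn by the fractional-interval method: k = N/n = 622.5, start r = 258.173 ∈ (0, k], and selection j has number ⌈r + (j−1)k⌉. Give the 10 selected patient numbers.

259, 881, 1504, 2126, 2749, 3371, 3994, 4616, 5239, 5861

j=1: r + 0k = 258.173 → ⌈·⌉ = 259
j=2: r + 1k = 880.673 → ⌈·⌉ = 881
j=3: r + 2k = 1503.173 → ⌈·⌉ = 1504
j=4: r + 3k = 2125.673 → ⌈·⌉ = 2126
j=5: r + 4k = 2748.173 → ⌈·⌉ = 2749
j=6: r + 5k = 3370.673 → ⌈·⌉ = 3371
j=7: r + 6k = 3993.173 → ⌈·⌉ = 3994
j=8: r + 7k = 4615.673 → ⌈·⌉ = 4616
j=9: r + 8k = 5238.173 → ⌈·⌉ = 5239
j=10: r + 9k = 5860.673 → ⌈·⌉ = 5861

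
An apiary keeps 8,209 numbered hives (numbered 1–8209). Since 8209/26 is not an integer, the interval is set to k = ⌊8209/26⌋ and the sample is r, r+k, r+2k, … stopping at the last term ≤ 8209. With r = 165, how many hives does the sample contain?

k = ⌊8209/26⌋ = 315
Achieved size = ⌊(8209 − 165)/315⌋ + 1 = ⌊8044/315⌋ + 1 = 25 + 1 = 26
(last selection: 165 + 25×315 = 8040 ≤ 8209; next would be 8355 > 8209)

26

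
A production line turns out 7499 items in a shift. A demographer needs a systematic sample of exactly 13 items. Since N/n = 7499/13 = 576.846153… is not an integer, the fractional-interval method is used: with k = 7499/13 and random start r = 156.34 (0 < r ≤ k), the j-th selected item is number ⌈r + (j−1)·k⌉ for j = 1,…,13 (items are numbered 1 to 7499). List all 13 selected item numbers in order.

j=1: r + 0k = 156.34 → ⌈·⌉ = 157
j=2: r + 1k = 733.186153… → ⌈·⌉ = 734
j=3: r + 2k = 1310.032307… → ⌈·⌉ = 1311
j=4: r + 3k = 1886.878461… → ⌈·⌉ = 1887
j=5: r + 4k = 2463.724615… → ⌈·⌉ = 2464
j=6: r + 5k = 3040.570769… → ⌈·⌉ = 3041
j=7: r + 6k = 3617.416923… → ⌈·⌉ = 3618
j=8: r + 7k = 4194.263076… → ⌈·⌉ = 4195
j=9: r + 8k = 4771.109230… → ⌈·⌉ = 4772
j=10: r + 9k = 5347.955384… → ⌈·⌉ = 5348
j=11: r + 10k = 5924.801538… → ⌈·⌉ = 5925
j=12: r + 11k = 6501.647692… → ⌈·⌉ = 6502
j=13: r + 12k = 7078.493846… → ⌈·⌉ = 7079

157, 734, 1311, 1887, 2464, 3041, 3618, 4195, 4772, 5348, 5925, 6502, 7079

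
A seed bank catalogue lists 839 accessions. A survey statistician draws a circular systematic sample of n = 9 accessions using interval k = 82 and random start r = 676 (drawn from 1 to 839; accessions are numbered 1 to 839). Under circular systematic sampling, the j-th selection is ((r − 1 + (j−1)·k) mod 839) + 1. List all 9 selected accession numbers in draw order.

Selection 1: 676
Selection 2: 676 + 82 = 758
Selection 3: 758 + 82 = 840 → 840 − 839 = 1
Selection 4: 1 + 82 = 83
Selection 5: 83 + 82 = 165
Selection 6: 165 + 82 = 247
Selection 7: 247 + 82 = 329
Selection 8: 329 + 82 = 411
Selection 9: 411 + 82 = 493

676, 758, 1, 83, 165, 247, 329, 411, 493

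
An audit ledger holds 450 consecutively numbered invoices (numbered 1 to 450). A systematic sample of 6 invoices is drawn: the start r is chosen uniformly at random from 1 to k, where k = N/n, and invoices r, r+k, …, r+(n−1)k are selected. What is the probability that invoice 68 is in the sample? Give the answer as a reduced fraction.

1/75

k = 450/6 = 75.
Invoice 68 is selected iff r ≡ 68 (mod 75); exactly one such r in {1,…,75}.
Inclusion probability = 1/75.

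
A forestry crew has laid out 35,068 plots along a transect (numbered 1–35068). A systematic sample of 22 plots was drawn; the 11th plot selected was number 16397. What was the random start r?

k = 35068/22 = 1594
r = 16397 − (11−1)×1594 = 16397 − 15940 = 457

457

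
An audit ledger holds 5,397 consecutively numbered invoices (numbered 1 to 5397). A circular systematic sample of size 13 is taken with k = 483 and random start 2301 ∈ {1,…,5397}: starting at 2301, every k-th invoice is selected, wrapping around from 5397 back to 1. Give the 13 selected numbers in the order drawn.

2301, 2784, 3267, 3750, 4233, 4716, 5199, 285, 768, 1251, 1734, 2217, 2700

Selection 1: 2301
Selection 2: 2301 + 483 = 2784
Selection 3: 2784 + 483 = 3267
Selection 4: 3267 + 483 = 3750
Selection 5: 3750 + 483 = 4233
Selection 6: 4233 + 483 = 4716
Selection 7: 4716 + 483 = 5199
Selection 8: 5199 + 483 = 5682 → 5682 − 5397 = 285
Selection 9: 285 + 483 = 768
Selection 10: 768 + 483 = 1251
Selection 11: 1251 + 483 = 1734
Selection 12: 1734 + 483 = 2217
Selection 13: 2217 + 483 = 2700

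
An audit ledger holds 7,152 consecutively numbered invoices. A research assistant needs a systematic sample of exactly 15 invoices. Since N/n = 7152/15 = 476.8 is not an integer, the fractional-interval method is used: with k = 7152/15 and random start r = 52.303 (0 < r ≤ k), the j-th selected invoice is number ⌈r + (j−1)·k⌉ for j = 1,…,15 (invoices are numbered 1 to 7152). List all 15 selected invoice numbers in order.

53, 530, 1006, 1483, 1960, 2437, 2914, 3390, 3867, 4344, 4821, 5298, 5774, 6251, 6728

j=1: r + 0k = 52.303 → ⌈·⌉ = 53
j=2: r + 1k = 529.103 → ⌈·⌉ = 530
j=3: r + 2k = 1005.903 → ⌈·⌉ = 1006
j=4: r + 3k = 1482.703 → ⌈·⌉ = 1483
j=5: r + 4k = 1959.503 → ⌈·⌉ = 1960
j=6: r + 5k = 2436.303 → ⌈·⌉ = 2437
j=7: r + 6k = 2913.103 → ⌈·⌉ = 2914
j=8: r + 7k = 3389.903 → ⌈·⌉ = 3390
j=9: r + 8k = 3866.703 → ⌈·⌉ = 3867
j=10: r + 9k = 4343.503 → ⌈·⌉ = 4344
j=11: r + 10k = 4820.303 → ⌈·⌉ = 4821
j=12: r + 11k = 5297.103 → ⌈·⌉ = 5298
j=13: r + 12k = 5773.903 → ⌈·⌉ = 5774
j=14: r + 13k = 6250.703 → ⌈·⌉ = 6251
j=15: r + 14k = 6727.503 → ⌈·⌉ = 6728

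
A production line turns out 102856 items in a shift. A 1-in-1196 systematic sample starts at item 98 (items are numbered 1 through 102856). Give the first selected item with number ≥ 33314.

k = 1196
Steps past start: ⌈(33314 − 98)/1196⌉ = ⌈33216/1196⌉ = 28
Selected item: 98 + 28×1196 = 33586

33586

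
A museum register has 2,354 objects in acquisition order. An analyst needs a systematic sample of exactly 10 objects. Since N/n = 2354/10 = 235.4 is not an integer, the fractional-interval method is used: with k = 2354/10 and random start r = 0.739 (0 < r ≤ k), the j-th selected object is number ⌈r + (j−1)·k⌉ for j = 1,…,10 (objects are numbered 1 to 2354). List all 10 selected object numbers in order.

j=1: r + 0k = 0.739 → ⌈·⌉ = 1
j=2: r + 1k = 236.139 → ⌈·⌉ = 237
j=3: r + 2k = 471.539 → ⌈·⌉ = 472
j=4: r + 3k = 706.939 → ⌈·⌉ = 707
j=5: r + 4k = 942.339 → ⌈·⌉ = 943
j=6: r + 5k = 1177.739 → ⌈·⌉ = 1178
j=7: r + 6k = 1413.139 → ⌈·⌉ = 1414
j=8: r + 7k = 1648.539 → ⌈·⌉ = 1649
j=9: r + 8k = 1883.939 → ⌈·⌉ = 1884
j=10: r + 9k = 2119.339 → ⌈·⌉ = 2120

1, 237, 472, 707, 943, 1178, 1414, 1649, 1884, 2120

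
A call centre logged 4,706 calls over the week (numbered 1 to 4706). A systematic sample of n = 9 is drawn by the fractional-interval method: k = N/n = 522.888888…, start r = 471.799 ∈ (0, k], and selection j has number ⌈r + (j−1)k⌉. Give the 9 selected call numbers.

j=1: r + 0k = 471.799 → ⌈·⌉ = 472
j=2: r + 1k = 994.687888… → ⌈·⌉ = 995
j=3: r + 2k = 1517.576777… → ⌈·⌉ = 1518
j=4: r + 3k = 2040.465666… → ⌈·⌉ = 2041
j=5: r + 4k = 2563.354555… → ⌈·⌉ = 2564
j=6: r + 5k = 3086.243444… → ⌈·⌉ = 3087
j=7: r + 6k = 3609.132333… → ⌈·⌉ = 3610
j=8: r + 7k = 4132.021222… → ⌈·⌉ = 4133
j=9: r + 8k = 4654.910111… → ⌈·⌉ = 4655

472, 995, 1518, 2041, 2564, 3087, 3610, 4133, 4655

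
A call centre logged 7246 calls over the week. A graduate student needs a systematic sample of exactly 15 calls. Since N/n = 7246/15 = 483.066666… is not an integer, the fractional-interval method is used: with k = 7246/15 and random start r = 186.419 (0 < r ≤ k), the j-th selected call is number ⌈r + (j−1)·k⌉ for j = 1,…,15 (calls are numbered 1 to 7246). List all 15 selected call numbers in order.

187, 670, 1153, 1636, 2119, 2602, 3085, 3568, 4051, 4535, 5018, 5501, 5984, 6467, 6950

j=1: r + 0k = 186.419 → ⌈·⌉ = 187
j=2: r + 1k = 669.485666… → ⌈·⌉ = 670
j=3: r + 2k = 1152.552333… → ⌈·⌉ = 1153
j=4: r + 3k = 1635.619 → ⌈·⌉ = 1636
j=5: r + 4k = 2118.685666… → ⌈·⌉ = 2119
j=6: r + 5k = 2601.752333… → ⌈·⌉ = 2602
j=7: r + 6k = 3084.819 → ⌈·⌉ = 3085
j=8: r + 7k = 3567.885666… → ⌈·⌉ = 3568
j=9: r + 8k = 4050.952333… → ⌈·⌉ = 4051
j=10: r + 9k = 4534.019 → ⌈·⌉ = 4535
j=11: r + 10k = 5017.085666… → ⌈·⌉ = 5018
j=12: r + 11k = 5500.152333… → ⌈·⌉ = 5501
j=13: r + 12k = 5983.219 → ⌈·⌉ = 5984
j=14: r + 13k = 6466.285666… → ⌈·⌉ = 6467
j=15: r + 14k = 6949.352333… → ⌈·⌉ = 6950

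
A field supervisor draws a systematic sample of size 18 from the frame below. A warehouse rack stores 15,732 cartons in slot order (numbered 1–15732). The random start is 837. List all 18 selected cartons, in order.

k = N/n = 15732/18 = 874
carton 1: 837
carton 2: 837 + 874 = 1711
carton 3: 1711 + 874 = 2585
carton 4: 2585 + 874 = 3459
carton 5: 3459 + 874 = 4333
carton 6: 4333 + 874 = 5207
carton 7: 5207 + 874 = 6081
carton 8: 6081 + 874 = 6955
carton 9: 6955 + 874 = 7829
carton 10: 7829 + 874 = 8703
carton 11: 8703 + 874 = 9577
carton 12: 9577 + 874 = 10451
carton 13: 10451 + 874 = 11325
carton 14: 11325 + 874 = 12199
carton 15: 12199 + 874 = 13073
carton 16: 13073 + 874 = 13947
carton 17: 13947 + 874 = 14821
carton 18: 14821 + 874 = 15695

837, 1711, 2585, 3459, 4333, 5207, 6081, 6955, 7829, 8703, 9577, 10451, 11325, 12199, 13073, 13947, 14821, 15695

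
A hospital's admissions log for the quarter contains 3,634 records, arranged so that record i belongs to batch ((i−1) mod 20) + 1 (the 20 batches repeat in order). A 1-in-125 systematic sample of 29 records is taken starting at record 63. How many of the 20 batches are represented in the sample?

4

Consecutive selections differ by k = 125, so their batch numbers differ by 125 mod 20 = 5.
gcd(125, 20) = 5, so the sample visits 20/5 = 4 distinct residues mod 20.
Start 63 is batch 3; the batches hit are 3, 8, 13, 18.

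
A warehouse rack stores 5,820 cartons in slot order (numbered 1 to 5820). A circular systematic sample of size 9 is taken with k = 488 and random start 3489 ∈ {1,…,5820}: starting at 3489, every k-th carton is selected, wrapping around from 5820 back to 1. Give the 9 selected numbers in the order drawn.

Selection 1: 3489
Selection 2: 3489 + 488 = 3977
Selection 3: 3977 + 488 = 4465
Selection 4: 4465 + 488 = 4953
Selection 5: 4953 + 488 = 5441
Selection 6: 5441 + 488 = 5929 → 5929 − 5820 = 109
Selection 7: 109 + 488 = 597
Selection 8: 597 + 488 = 1085
Selection 9: 1085 + 488 = 1573

3489, 3977, 4465, 4953, 5441, 109, 597, 1085, 1573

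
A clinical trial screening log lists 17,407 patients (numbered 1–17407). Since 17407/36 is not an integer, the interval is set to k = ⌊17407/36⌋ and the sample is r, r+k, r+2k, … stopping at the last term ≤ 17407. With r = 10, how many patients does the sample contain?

k = ⌊17407/36⌋ = 483
Achieved size = ⌊(17407 − 10)/483⌋ + 1 = ⌊17397/483⌋ + 1 = 36 + 1 = 37
(last selection: 10 + 36×483 = 17398 ≤ 17407; next would be 17881 > 17407)

37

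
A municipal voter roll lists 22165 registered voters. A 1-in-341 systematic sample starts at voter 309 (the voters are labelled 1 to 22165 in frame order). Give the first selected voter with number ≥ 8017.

k = 341
Steps past start: ⌈(8017 − 309)/341⌉ = ⌈7708/341⌉ = 23
Selected voter: 309 + 23×341 = 8152

8152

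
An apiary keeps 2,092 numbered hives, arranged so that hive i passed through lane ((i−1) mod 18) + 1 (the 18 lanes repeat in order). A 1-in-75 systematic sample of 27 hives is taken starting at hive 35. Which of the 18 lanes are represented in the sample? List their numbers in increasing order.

Consecutive selections differ by k = 75, so their lane numbers differ by 75 mod 18 = 3.
gcd(75, 18) = 3, so the sample visits 18/3 = 6 distinct residues mod 18.
Start 35 is lane 17; the lanes hit are 2, 5, 8, 11, 14, 17.

2, 5, 8, 11, 14, 17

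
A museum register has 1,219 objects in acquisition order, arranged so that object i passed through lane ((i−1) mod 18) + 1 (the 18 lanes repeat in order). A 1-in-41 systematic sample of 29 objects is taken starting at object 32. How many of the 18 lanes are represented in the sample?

18

Consecutive selections differ by k = 41, so their lane numbers differ by 41 mod 18 = 5.
gcd(41, 18) = 1, so the sample visits 18/1 = 18 distinct residues mod 18.
Start 32 is lane 14; the lanes hit are 1, 2, 3, 4, 5, 6, 7, 8, 9, 10, 11, 12, 13, 14, 15, 16, 17, 18.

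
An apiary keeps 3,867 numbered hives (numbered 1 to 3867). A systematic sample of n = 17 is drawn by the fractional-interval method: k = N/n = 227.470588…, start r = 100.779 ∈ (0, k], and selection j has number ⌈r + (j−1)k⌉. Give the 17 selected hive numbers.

j=1: r + 0k = 100.779 → ⌈·⌉ = 101
j=2: r + 1k = 328.249588… → ⌈·⌉ = 329
j=3: r + 2k = 555.720176… → ⌈·⌉ = 556
j=4: r + 3k = 783.190764… → ⌈·⌉ = 784
j=5: r + 4k = 1010.661352… → ⌈·⌉ = 1011
j=6: r + 5k = 1238.131941… → ⌈·⌉ = 1239
j=7: r + 6k = 1465.602529… → ⌈·⌉ = 1466
j=8: r + 7k = 1693.073117… → ⌈·⌉ = 1694
j=9: r + 8k = 1920.543705… → ⌈·⌉ = 1921
j=10: r + 9k = 2148.014294… → ⌈·⌉ = 2149
j=11: r + 10k = 2375.484882… → ⌈·⌉ = 2376
j=12: r + 11k = 2602.955470… → ⌈·⌉ = 2603
j=13: r + 12k = 2830.426058… → ⌈·⌉ = 2831
j=14: r + 13k = 3057.896647… → ⌈·⌉ = 3058
j=15: r + 14k = 3285.367235… → ⌈·⌉ = 3286
j=16: r + 15k = 3512.837823… → ⌈·⌉ = 3513
j=17: r + 16k = 3740.308411… → ⌈·⌉ = 3741

101, 329, 556, 784, 1011, 1239, 1466, 1694, 1921, 2149, 2376, 2603, 2831, 3058, 3286, 3513, 3741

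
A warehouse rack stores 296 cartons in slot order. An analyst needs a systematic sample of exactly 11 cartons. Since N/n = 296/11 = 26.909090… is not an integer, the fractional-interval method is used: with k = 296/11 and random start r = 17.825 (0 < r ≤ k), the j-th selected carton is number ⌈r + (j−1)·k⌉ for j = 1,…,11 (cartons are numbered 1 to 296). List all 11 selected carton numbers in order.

18, 45, 72, 99, 126, 153, 180, 207, 234, 261, 287

j=1: r + 0k = 17.825 → ⌈·⌉ = 18
j=2: r + 1k = 44.734090… → ⌈·⌉ = 45
j=3: r + 2k = 71.643181… → ⌈·⌉ = 72
j=4: r + 3k = 98.552272… → ⌈·⌉ = 99
j=5: r + 4k = 125.461363… → ⌈·⌉ = 126
j=6: r + 5k = 152.370454… → ⌈·⌉ = 153
j=7: r + 6k = 179.279545… → ⌈·⌉ = 180
j=8: r + 7k = 206.188636… → ⌈·⌉ = 207
j=9: r + 8k = 233.097727… → ⌈·⌉ = 234
j=10: r + 9k = 260.006818… → ⌈·⌉ = 261
j=11: r + 10k = 286.915909… → ⌈·⌉ = 287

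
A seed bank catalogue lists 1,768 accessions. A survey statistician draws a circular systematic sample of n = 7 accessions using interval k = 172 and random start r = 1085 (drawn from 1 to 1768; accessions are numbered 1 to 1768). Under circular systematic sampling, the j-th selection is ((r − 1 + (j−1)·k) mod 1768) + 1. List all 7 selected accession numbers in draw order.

Selection 1: 1085
Selection 2: 1085 + 172 = 1257
Selection 3: 1257 + 172 = 1429
Selection 4: 1429 + 172 = 1601
Selection 5: 1601 + 172 = 1773 → 1773 − 1768 = 5
Selection 6: 5 + 172 = 177
Selection 7: 177 + 172 = 349

1085, 1257, 1429, 1601, 5, 177, 349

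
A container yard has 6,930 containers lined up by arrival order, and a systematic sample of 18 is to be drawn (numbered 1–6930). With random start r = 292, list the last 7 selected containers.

k = N/n = 6930/18 = 385
12th selection = 292 + 11×385 = 4527
13th: 4527 + 385 = 4912
14th: 4912 + 385 = 5297
15th: 5297 + 385 = 5682
16th: 5682 + 385 = 6067
17th: 6067 + 385 = 6452
18th: 6452 + 385 = 6837

4527, 4912, 5297, 5682, 6067, 6452, 6837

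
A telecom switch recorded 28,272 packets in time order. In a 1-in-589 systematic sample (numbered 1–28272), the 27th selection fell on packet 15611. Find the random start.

k = 589
r = 15611 − (27−1)×589 = 15611 − 15314 = 297

297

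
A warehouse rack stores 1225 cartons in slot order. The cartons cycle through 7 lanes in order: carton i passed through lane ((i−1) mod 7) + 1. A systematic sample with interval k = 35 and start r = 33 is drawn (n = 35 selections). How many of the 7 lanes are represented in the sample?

1

Consecutive selections differ by k = 35, so their lane numbers differ by 35 mod 7 = 0.
gcd(35, 7) = 7, so the sample visits 7/7 = 1 distinct residues mod 7.
Start 33 is lane 5; the lanes hit are 5.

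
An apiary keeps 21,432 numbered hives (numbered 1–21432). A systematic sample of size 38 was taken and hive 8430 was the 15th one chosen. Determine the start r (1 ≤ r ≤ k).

k = 21432/38 = 564
r = 8430 − (15−1)×564 = 8430 − 7896 = 534

534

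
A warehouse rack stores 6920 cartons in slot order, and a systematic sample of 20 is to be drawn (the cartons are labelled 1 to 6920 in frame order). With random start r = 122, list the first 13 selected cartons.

k = N/n = 6920/20 = 346
carton 1: 122
carton 2: 122 + 346 = 468
carton 3: 468 + 346 = 814
carton 4: 814 + 346 = 1160
carton 5: 1160 + 346 = 1506
carton 6: 1506 + 346 = 1852
carton 7: 1852 + 346 = 2198
carton 8: 2198 + 346 = 2544
carton 9: 2544 + 346 = 2890
carton 10: 2890 + 346 = 3236
carton 11: 3236 + 346 = 3582
carton 12: 3582 + 346 = 3928
carton 13: 3928 + 346 = 4274

122, 468, 814, 1160, 1506, 1852, 2198, 2544, 2890, 3236, 3582, 3928, 4274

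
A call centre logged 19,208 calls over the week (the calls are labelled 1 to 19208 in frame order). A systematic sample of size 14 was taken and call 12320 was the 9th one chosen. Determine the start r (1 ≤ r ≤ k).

k = 19208/14 = 1372
r = 12320 − (9−1)×1372 = 12320 − 10976 = 1344

1344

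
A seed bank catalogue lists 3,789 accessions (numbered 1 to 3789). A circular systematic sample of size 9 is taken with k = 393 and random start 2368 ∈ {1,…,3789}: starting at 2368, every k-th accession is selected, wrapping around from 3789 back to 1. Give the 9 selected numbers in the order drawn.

2368, 2761, 3154, 3547, 151, 544, 937, 1330, 1723

Selection 1: 2368
Selection 2: 2368 + 393 = 2761
Selection 3: 2761 + 393 = 3154
Selection 4: 3154 + 393 = 3547
Selection 5: 3547 + 393 = 3940 → 3940 − 3789 = 151
Selection 6: 151 + 393 = 544
Selection 7: 544 + 393 = 937
Selection 8: 937 + 393 = 1330
Selection 9: 1330 + 393 = 1723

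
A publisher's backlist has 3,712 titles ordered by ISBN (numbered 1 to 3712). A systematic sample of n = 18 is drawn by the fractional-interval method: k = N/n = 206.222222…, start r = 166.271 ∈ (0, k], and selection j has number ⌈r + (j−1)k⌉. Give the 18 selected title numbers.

j=1: r + 0k = 166.271 → ⌈·⌉ = 167
j=2: r + 1k = 372.493222… → ⌈·⌉ = 373
j=3: r + 2k = 578.715444… → ⌈·⌉ = 579
j=4: r + 3k = 784.937666… → ⌈·⌉ = 785
j=5: r + 4k = 991.159888… → ⌈·⌉ = 992
j=6: r + 5k = 1197.382111… → ⌈·⌉ = 1198
j=7: r + 6k = 1403.604333… → ⌈·⌉ = 1404
j=8: r + 7k = 1609.826555… → ⌈·⌉ = 1610
j=9: r + 8k = 1816.048777… → ⌈·⌉ = 1817
j=10: r + 9k = 2022.271 → ⌈·⌉ = 2023
j=11: r + 10k = 2228.493222… → ⌈·⌉ = 2229
j=12: r + 11k = 2434.715444… → ⌈·⌉ = 2435
j=13: r + 12k = 2640.937666… → ⌈·⌉ = 2641
j=14: r + 13k = 2847.159888… → ⌈·⌉ = 2848
j=15: r + 14k = 3053.382111… → ⌈·⌉ = 3054
j=16: r + 15k = 3259.604333… → ⌈·⌉ = 3260
j=17: r + 16k = 3465.826555… → ⌈·⌉ = 3466
j=18: r + 17k = 3672.048777… → ⌈·⌉ = 3673

167, 373, 579, 785, 992, 1198, 1404, 1610, 1817, 2023, 2229, 2435, 2641, 2848, 3054, 3260, 3466, 3673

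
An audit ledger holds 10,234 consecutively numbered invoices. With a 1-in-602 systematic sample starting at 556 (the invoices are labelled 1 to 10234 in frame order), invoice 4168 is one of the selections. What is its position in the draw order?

k = 602
position = (4168 − 556)/602 + 1 = 3612/602 + 1 = 6 + 1 = 7

7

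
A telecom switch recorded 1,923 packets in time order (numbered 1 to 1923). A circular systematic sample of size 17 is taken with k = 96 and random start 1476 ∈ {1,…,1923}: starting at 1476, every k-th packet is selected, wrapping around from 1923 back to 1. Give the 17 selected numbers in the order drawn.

Selection 1: 1476
Selection 2: 1476 + 96 = 1572
Selection 3: 1572 + 96 = 1668
Selection 4: 1668 + 96 = 1764
Selection 5: 1764 + 96 = 1860
Selection 6: 1860 + 96 = 1956 → 1956 − 1923 = 33
Selection 7: 33 + 96 = 129
Selection 8: 129 + 96 = 225
Selection 9: 225 + 96 = 321
Selection 10: 321 + 96 = 417
Selection 11: 417 + 96 = 513
Selection 12: 513 + 96 = 609
Selection 13: 609 + 96 = 705
Selection 14: 705 + 96 = 801
Selection 15: 801 + 96 = 897
Selection 16: 897 + 96 = 993
Selection 17: 993 + 96 = 1089

1476, 1572, 1668, 1764, 1860, 33, 129, 225, 321, 417, 513, 609, 705, 801, 897, 993, 1089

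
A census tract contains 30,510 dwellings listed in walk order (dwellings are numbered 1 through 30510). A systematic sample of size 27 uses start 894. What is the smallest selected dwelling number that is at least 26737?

26884

k = 30510/27 = 1130
Steps past start: ⌈(26737 − 894)/1130⌉ = ⌈25843/1130⌉ = 23
Selected dwelling: 894 + 23×1130 = 26884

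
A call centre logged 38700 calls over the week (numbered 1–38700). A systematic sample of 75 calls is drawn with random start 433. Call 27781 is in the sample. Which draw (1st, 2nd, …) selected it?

54

k = 38700/75 = 516
position = (27781 − 433)/516 + 1 = 27348/516 + 1 = 53 + 1 = 54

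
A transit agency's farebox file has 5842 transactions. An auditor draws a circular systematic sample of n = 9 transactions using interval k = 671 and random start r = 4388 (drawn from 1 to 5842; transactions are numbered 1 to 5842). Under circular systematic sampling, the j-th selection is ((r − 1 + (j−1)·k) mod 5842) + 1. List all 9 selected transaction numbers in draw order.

4388, 5059, 5730, 559, 1230, 1901, 2572, 3243, 3914

Selection 1: 4388
Selection 2: 4388 + 671 = 5059
Selection 3: 5059 + 671 = 5730
Selection 4: 5730 + 671 = 6401 → 6401 − 5842 = 559
Selection 5: 559 + 671 = 1230
Selection 6: 1230 + 671 = 1901
Selection 7: 1901 + 671 = 2572
Selection 8: 2572 + 671 = 3243
Selection 9: 3243 + 671 = 3914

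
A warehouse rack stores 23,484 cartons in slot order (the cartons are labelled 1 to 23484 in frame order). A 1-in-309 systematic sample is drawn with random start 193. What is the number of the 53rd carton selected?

k = 309
53rd selection = r + (53−1)·k = 193 + 52×309 = 193 + 16068 = 16261

16261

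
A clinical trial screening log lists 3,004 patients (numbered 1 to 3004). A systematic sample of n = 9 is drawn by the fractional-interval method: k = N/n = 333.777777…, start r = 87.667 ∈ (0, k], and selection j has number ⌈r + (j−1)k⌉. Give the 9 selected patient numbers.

j=1: r + 0k = 87.667 → ⌈·⌉ = 88
j=2: r + 1k = 421.444777… → ⌈·⌉ = 422
j=3: r + 2k = 755.222555… → ⌈·⌉ = 756
j=4: r + 3k = 1089.000333… → ⌈·⌉ = 1090
j=5: r + 4k = 1422.778111… → ⌈·⌉ = 1423
j=6: r + 5k = 1756.555888… → ⌈·⌉ = 1757
j=7: r + 6k = 2090.333666… → ⌈·⌉ = 2091
j=8: r + 7k = 2424.111444… → ⌈·⌉ = 2425
j=9: r + 8k = 2757.889222… → ⌈·⌉ = 2758

88, 422, 756, 1090, 1423, 1757, 2091, 2425, 2758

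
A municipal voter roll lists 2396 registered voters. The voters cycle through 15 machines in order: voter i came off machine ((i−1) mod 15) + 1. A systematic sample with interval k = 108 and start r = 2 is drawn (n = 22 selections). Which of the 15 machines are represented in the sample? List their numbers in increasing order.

2, 5, 8, 11, 14

Consecutive selections differ by k = 108, so their machine numbers differ by 108 mod 15 = 3.
gcd(108, 15) = 3, so the sample visits 15/3 = 5 distinct residues mod 15.
Start 2 is machine 2; the machines hit are 2, 5, 8, 11, 14.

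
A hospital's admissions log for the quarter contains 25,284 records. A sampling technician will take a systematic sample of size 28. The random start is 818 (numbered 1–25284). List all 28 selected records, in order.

818, 1721, 2624, 3527, 4430, 5333, 6236, 7139, 8042, 8945, 9848, 10751, 11654, 12557, 13460, 14363, 15266, 16169, 17072, 17975, 18878, 19781, 20684, 21587, 22490, 23393, 24296, 25199

k = N/n = 25284/28 = 903
record 1: 818
record 2: 818 + 903 = 1721
record 3: 1721 + 903 = 2624
record 4: 2624 + 903 = 3527
record 5: 3527 + 903 = 4430
record 6: 4430 + 903 = 5333
record 7: 5333 + 903 = 6236
record 8: 6236 + 903 = 7139
record 9: 7139 + 903 = 8042
record 10: 8042 + 903 = 8945
record 11: 8945 + 903 = 9848
record 12: 9848 + 903 = 10751
record 13: 10751 + 903 = 11654
record 14: 11654 + 903 = 12557
record 15: 12557 + 903 = 13460
record 16: 13460 + 903 = 14363
record 17: 14363 + 903 = 15266
record 18: 15266 + 903 = 16169
record 19: 16169 + 903 = 17072
record 20: 17072 + 903 = 17975
record 21: 17975 + 903 = 18878
record 22: 18878 + 903 = 19781
record 23: 19781 + 903 = 20684
record 24: 20684 + 903 = 21587
record 25: 21587 + 903 = 22490
record 26: 22490 + 903 = 23393
record 27: 23393 + 903 = 24296
record 28: 24296 + 903 = 25199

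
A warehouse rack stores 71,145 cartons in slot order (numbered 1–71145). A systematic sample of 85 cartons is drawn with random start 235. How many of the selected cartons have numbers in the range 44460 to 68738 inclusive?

29

k = 71145/85 = 837
First selection ≥ 44460: 235 + ⌈(44460−235)/837⌉·837 = 235 + 53×837 = 44596
Last selection ≤ 68738: 235 + ⌊(68738−235)/837⌋·837 = 235 + 81×837 = 68032
Count = 81 − 53 + 1 = 29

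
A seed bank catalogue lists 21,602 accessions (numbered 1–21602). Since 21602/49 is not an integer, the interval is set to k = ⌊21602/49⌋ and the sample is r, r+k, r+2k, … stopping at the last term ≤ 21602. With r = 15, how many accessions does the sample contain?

50

k = ⌊21602/49⌋ = 440
Achieved size = ⌊(21602 − 15)/440⌋ + 1 = ⌊21587/440⌋ + 1 = 49 + 1 = 50
(last selection: 15 + 49×440 = 21575 ≤ 21602; next would be 22015 > 21602)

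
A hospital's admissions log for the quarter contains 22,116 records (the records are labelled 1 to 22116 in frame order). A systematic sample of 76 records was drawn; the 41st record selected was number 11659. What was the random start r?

19

k = 22116/76 = 291
r = 11659 − (41−1)×291 = 11659 − 11640 = 19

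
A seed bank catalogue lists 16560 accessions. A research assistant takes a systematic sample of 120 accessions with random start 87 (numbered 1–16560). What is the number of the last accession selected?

k = 16560/120 = 138
120th selection = r + (120−1)·k = 87 + 119×138 = 87 + 16422 = 16509

16509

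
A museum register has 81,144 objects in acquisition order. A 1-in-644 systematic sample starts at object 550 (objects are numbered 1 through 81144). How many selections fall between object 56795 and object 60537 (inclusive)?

k = 644
First selection ≥ 56795: 550 + ⌈(56795−550)/644⌉·644 = 550 + 88×644 = 57222
Last selection ≤ 60537: 550 + ⌊(60537−550)/644⌋·644 = 550 + 93×644 = 60442
Count = 93 − 88 + 1 = 6

6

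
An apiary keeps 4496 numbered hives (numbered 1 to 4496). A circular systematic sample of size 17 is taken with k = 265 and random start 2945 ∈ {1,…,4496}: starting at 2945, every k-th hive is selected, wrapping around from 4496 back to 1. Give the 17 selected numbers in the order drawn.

Selection 1: 2945
Selection 2: 2945 + 265 = 3210
Selection 3: 3210 + 265 = 3475
Selection 4: 3475 + 265 = 3740
Selection 5: 3740 + 265 = 4005
Selection 6: 4005 + 265 = 4270
Selection 7: 4270 + 265 = 4535 → 4535 − 4496 = 39
Selection 8: 39 + 265 = 304
Selection 9: 304 + 265 = 569
Selection 10: 569 + 265 = 834
Selection 11: 834 + 265 = 1099
Selection 12: 1099 + 265 = 1364
Selection 13: 1364 + 265 = 1629
Selection 14: 1629 + 265 = 1894
Selection 15: 1894 + 265 = 2159
Selection 16: 2159 + 265 = 2424
Selection 17: 2424 + 265 = 2689

2945, 3210, 3475, 3740, 4005, 4270, 39, 304, 569, 834, 1099, 1364, 1629, 1894, 2159, 2424, 2689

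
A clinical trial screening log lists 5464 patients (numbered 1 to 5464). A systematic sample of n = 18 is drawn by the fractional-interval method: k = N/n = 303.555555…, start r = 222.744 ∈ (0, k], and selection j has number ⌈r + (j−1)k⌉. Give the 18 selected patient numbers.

j=1: r + 0k = 222.744 → ⌈·⌉ = 223
j=2: r + 1k = 526.299555… → ⌈·⌉ = 527
j=3: r + 2k = 829.855111… → ⌈·⌉ = 830
j=4: r + 3k = 1133.410666… → ⌈·⌉ = 1134
j=5: r + 4k = 1436.966222… → ⌈·⌉ = 1437
j=6: r + 5k = 1740.521777… → ⌈·⌉ = 1741
j=7: r + 6k = 2044.077333… → ⌈·⌉ = 2045
j=8: r + 7k = 2347.632888… → ⌈·⌉ = 2348
j=9: r + 8k = 2651.188444… → ⌈·⌉ = 2652
j=10: r + 9k = 2954.744 → ⌈·⌉ = 2955
j=11: r + 10k = 3258.299555… → ⌈·⌉ = 3259
j=12: r + 11k = 3561.855111… → ⌈·⌉ = 3562
j=13: r + 12k = 3865.410666… → ⌈·⌉ = 3866
j=14: r + 13k = 4168.966222… → ⌈·⌉ = 4169
j=15: r + 14k = 4472.521777… → ⌈·⌉ = 4473
j=16: r + 15k = 4776.077333… → ⌈·⌉ = 4777
j=17: r + 16k = 5079.632888… → ⌈·⌉ = 5080
j=18: r + 17k = 5383.188444… → ⌈·⌉ = 5384

223, 527, 830, 1134, 1437, 1741, 2045, 2348, 2652, 2955, 3259, 3562, 3866, 4169, 4473, 4777, 5080, 5384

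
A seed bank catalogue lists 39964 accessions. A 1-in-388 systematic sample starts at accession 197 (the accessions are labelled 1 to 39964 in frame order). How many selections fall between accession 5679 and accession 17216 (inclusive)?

29

k = 388
First selection ≥ 5679: 197 + ⌈(5679−197)/388⌉·388 = 197 + 15×388 = 6017
Last selection ≤ 17216: 197 + ⌊(17216−197)/388⌋·388 = 197 + 43×388 = 16881
Count = 43 − 15 + 1 = 29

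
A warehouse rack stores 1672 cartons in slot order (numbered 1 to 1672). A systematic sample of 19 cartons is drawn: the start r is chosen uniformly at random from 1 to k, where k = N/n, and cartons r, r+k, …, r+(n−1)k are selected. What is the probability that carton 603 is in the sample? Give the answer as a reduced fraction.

1/88

k = 1672/19 = 88.
Carton 603 is selected iff r ≡ 603 (mod 88); exactly one such r in {1,…,88}.
Inclusion probability = 1/88.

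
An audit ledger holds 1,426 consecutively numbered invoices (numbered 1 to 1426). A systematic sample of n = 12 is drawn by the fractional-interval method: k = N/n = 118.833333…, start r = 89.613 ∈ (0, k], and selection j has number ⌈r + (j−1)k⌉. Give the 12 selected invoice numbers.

90, 209, 328, 447, 565, 684, 803, 922, 1041, 1160, 1278, 1397

j=1: r + 0k = 89.613 → ⌈·⌉ = 90
j=2: r + 1k = 208.446333… → ⌈·⌉ = 209
j=3: r + 2k = 327.279666… → ⌈·⌉ = 328
j=4: r + 3k = 446.113 → ⌈·⌉ = 447
j=5: r + 4k = 564.946333… → ⌈·⌉ = 565
j=6: r + 5k = 683.779666… → ⌈·⌉ = 684
j=7: r + 6k = 802.613 → ⌈·⌉ = 803
j=8: r + 7k = 921.446333… → ⌈·⌉ = 922
j=9: r + 8k = 1040.279666… → ⌈·⌉ = 1041
j=10: r + 9k = 1159.113 → ⌈·⌉ = 1160
j=11: r + 10k = 1277.946333… → ⌈·⌉ = 1278
j=12: r + 11k = 1396.779666… → ⌈·⌉ = 1397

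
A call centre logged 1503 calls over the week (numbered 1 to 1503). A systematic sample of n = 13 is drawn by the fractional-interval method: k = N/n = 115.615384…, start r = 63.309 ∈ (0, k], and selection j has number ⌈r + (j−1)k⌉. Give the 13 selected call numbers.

64, 179, 295, 411, 526, 642, 758, 873, 989, 1104, 1220, 1336, 1451

j=1: r + 0k = 63.309 → ⌈·⌉ = 64
j=2: r + 1k = 178.924384… → ⌈·⌉ = 179
j=3: r + 2k = 294.539769… → ⌈·⌉ = 295
j=4: r + 3k = 410.155153… → ⌈·⌉ = 411
j=5: r + 4k = 525.770538… → ⌈·⌉ = 526
j=6: r + 5k = 641.385923… → ⌈·⌉ = 642
j=7: r + 6k = 757.001307… → ⌈·⌉ = 758
j=8: r + 7k = 872.616692… → ⌈·⌉ = 873
j=9: r + 8k = 988.232076… → ⌈·⌉ = 989
j=10: r + 9k = 1103.847461… → ⌈·⌉ = 1104
j=11: r + 10k = 1219.462846… → ⌈·⌉ = 1220
j=12: r + 11k = 1335.078230… → ⌈·⌉ = 1336
j=13: r + 12k = 1450.693615… → ⌈·⌉ = 1451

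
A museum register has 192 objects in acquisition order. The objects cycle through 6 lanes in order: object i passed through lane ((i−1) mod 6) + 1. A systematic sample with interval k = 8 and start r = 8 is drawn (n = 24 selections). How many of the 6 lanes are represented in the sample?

3

Consecutive selections differ by k = 8, so their lane numbers differ by 8 mod 6 = 2.
gcd(8, 6) = 2, so the sample visits 6/2 = 3 distinct residues mod 6.
Start 8 is lane 2; the lanes hit are 2, 4, 6.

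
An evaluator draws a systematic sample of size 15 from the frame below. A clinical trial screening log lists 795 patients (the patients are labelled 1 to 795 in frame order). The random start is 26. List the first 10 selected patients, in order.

26, 79, 132, 185, 238, 291, 344, 397, 450, 503

k = N/n = 795/15 = 53
patient 1: 26
patient 2: 26 + 53 = 79
patient 3: 79 + 53 = 132
patient 4: 132 + 53 = 185
patient 5: 185 + 53 = 238
patient 6: 238 + 53 = 291
patient 7: 291 + 53 = 344
patient 8: 344 + 53 = 397
patient 9: 397 + 53 = 450
patient 10: 450 + 53 = 503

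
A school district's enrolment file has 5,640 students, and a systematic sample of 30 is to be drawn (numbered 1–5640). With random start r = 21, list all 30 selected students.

k = N/n = 5640/30 = 188
student 1: 21
student 2: 21 + 188 = 209
student 3: 209 + 188 = 397
student 4: 397 + 188 = 585
student 5: 585 + 188 = 773
student 6: 773 + 188 = 961
student 7: 961 + 188 = 1149
student 8: 1149 + 188 = 1337
student 9: 1337 + 188 = 1525
student 10: 1525 + 188 = 1713
student 11: 1713 + 188 = 1901
student 12: 1901 + 188 = 2089
student 13: 2089 + 188 = 2277
student 14: 2277 + 188 = 2465
student 15: 2465 + 188 = 2653
student 16: 2653 + 188 = 2841
student 17: 2841 + 188 = 3029
student 18: 3029 + 188 = 3217
student 19: 3217 + 188 = 3405
student 20: 3405 + 188 = 3593
student 21: 3593 + 188 = 3781
student 22: 3781 + 188 = 3969
student 23: 3969 + 188 = 4157
student 24: 4157 + 188 = 4345
student 25: 4345 + 188 = 4533
student 26: 4533 + 188 = 4721
student 27: 4721 + 188 = 4909
student 28: 4909 + 188 = 5097
student 29: 5097 + 188 = 5285
student 30: 5285 + 188 = 5473

21, 209, 397, 585, 773, 961, 1149, 1337, 1525, 1713, 1901, 2089, 2277, 2465, 2653, 2841, 3029, 3217, 3405, 3593, 3781, 3969, 4157, 4345, 4533, 4721, 4909, 5097, 5285, 5473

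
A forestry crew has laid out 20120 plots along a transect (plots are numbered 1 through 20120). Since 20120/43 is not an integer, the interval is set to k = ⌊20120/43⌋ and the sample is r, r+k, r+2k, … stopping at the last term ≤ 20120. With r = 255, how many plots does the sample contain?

43

k = ⌊20120/43⌋ = 467
Achieved size = ⌊(20120 − 255)/467⌋ + 1 = ⌊19865/467⌋ + 1 = 42 + 1 = 43
(last selection: 255 + 42×467 = 19869 ≤ 20120; next would be 20336 > 20120)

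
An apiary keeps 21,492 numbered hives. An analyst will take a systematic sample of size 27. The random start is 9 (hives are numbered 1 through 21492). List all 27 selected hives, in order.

k = N/n = 21492/27 = 796
hive 1: 9
hive 2: 9 + 796 = 805
hive 3: 805 + 796 = 1601
hive 4: 1601 + 796 = 2397
hive 5: 2397 + 796 = 3193
hive 6: 3193 + 796 = 3989
hive 7: 3989 + 796 = 4785
hive 8: 4785 + 796 = 5581
hive 9: 5581 + 796 = 6377
hive 10: 6377 + 796 = 7173
hive 11: 7173 + 796 = 7969
hive 12: 7969 + 796 = 8765
hive 13: 8765 + 796 = 9561
hive 14: 9561 + 796 = 10357
hive 15: 10357 + 796 = 11153
hive 16: 11153 + 796 = 11949
hive 17: 11949 + 796 = 12745
hive 18: 12745 + 796 = 13541
hive 19: 13541 + 796 = 14337
hive 20: 14337 + 796 = 15133
hive 21: 15133 + 796 = 15929
hive 22: 15929 + 796 = 16725
hive 23: 16725 + 796 = 17521
hive 24: 17521 + 796 = 18317
hive 25: 18317 + 796 = 19113
hive 26: 19113 + 796 = 19909
hive 27: 19909 + 796 = 20705

9, 805, 1601, 2397, 3193, 3989, 4785, 5581, 6377, 7173, 7969, 8765, 9561, 10357, 11153, 11949, 12745, 13541, 14337, 15133, 15929, 16725, 17521, 18317, 19113, 19909, 20705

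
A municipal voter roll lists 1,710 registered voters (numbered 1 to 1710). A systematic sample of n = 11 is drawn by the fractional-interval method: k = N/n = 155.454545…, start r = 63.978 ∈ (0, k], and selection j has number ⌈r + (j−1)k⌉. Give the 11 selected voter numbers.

64, 220, 375, 531, 686, 842, 997, 1153, 1308, 1464, 1619

j=1: r + 0k = 63.978 → ⌈·⌉ = 64
j=2: r + 1k = 219.432545… → ⌈·⌉ = 220
j=3: r + 2k = 374.887090… → ⌈·⌉ = 375
j=4: r + 3k = 530.341636… → ⌈·⌉ = 531
j=5: r + 4k = 685.796181… → ⌈·⌉ = 686
j=6: r + 5k = 841.250727… → ⌈·⌉ = 842
j=7: r + 6k = 996.705272… → ⌈·⌉ = 997
j=8: r + 7k = 1152.159818… → ⌈·⌉ = 1153
j=9: r + 8k = 1307.614363… → ⌈·⌉ = 1308
j=10: r + 9k = 1463.068909… → ⌈·⌉ = 1464
j=11: r + 10k = 1618.523454… → ⌈·⌉ = 1619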